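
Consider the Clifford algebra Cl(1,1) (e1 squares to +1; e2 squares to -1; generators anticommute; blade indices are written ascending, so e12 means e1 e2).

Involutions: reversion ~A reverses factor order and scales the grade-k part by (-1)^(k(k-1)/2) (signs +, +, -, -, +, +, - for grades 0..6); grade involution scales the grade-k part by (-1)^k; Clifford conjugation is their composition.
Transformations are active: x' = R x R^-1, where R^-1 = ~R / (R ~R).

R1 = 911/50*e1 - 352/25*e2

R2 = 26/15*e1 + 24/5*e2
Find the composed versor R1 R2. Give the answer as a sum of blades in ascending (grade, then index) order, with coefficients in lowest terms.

Distribute over the terms of R1 (each basis-blade product reordered to ascending indices, repeated generators contracted through their squares):
(911/50*e1) R2 = 11843/375 + 10932/125*e12
(-352/25*e2) R2 = 8448/125 + 9152/375*e12
Summing the partial products and collecting blades:
Answer: 37187/375 + 41948/375*e12


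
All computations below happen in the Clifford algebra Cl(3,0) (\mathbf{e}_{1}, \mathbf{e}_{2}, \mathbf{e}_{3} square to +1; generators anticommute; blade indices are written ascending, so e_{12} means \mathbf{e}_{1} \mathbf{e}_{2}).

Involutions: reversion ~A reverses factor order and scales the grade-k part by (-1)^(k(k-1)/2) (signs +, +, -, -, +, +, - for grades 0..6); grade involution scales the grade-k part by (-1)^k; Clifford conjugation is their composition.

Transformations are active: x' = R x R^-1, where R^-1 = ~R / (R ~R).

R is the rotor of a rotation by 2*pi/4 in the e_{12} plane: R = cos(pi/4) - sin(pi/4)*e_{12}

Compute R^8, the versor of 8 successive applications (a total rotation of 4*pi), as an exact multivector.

Because a rotor carries half the rotation angle, composing 8 copies of this e_{12}-plane rotor multiplies the phase: 8*(pi/4) = 2 \pi, hence R^8 = cos(2 \pi) - sin(2 \pi)*e_{12}.
cos(2 \pi) = 1 and sin(2 \pi) = 0, so R^8 = 1. The total rotation 4*pi is 2 full turns, so every vector returns to itself, yet the rotor is +1, back on the identity sheet (an even number of 2*pi turns).
Answer: 1


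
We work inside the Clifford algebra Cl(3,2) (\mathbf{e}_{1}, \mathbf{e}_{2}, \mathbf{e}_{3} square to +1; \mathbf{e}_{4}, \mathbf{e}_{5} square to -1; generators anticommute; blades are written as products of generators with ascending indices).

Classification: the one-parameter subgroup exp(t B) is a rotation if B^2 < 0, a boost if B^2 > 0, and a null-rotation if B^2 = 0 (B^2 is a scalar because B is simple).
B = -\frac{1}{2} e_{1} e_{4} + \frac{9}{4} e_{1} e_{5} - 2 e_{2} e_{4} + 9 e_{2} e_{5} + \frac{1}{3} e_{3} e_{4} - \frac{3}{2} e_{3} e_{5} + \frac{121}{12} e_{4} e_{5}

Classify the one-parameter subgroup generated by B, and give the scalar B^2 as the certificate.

B^2 term by term: the squares give (-\frac{1}{2})^2*(e_{1} e_{4})^2 + (\frac{9}{4})^2*(e_{1} e_{5})^2 + (-2)^2*(e_{2} e_{4})^2 + (9)^2*(e_{2} e_{5})^2 + (\frac{1}{3})^2*(e_{3} e_{4})^2 + (-\frac{3}{2})^2*(e_{3} e_{5})^2 + (\frac{121}{12})^2*(e_{4} e_{5})^2 = \frac{1}{4}*(+1) + \frac{81}{16}*(+1) + 4*(+1) + 81*(+1) + \frac{1}{9}*(+1) + \frac{9}{4}*(+1) + \frac{14641}{144}*(-1) = -9 (each basis 2-blade squares to minus the product of its generators' squares); cross terms between blades sharing an index anticommute and cancel; the commuting (index-disjoint) pairs give grade-4 terms 2*c*c'*(blade product), which cancel blade by blade — e_{1} e_{2} e_{4} e_{5}: 9 - 9 = 0; e_{1} e_{3} e_{4} e_{5}: -\frac{3}{2} + \frac{3}{2} = 0; e_{2} e_{3} e_{4} e_{5}: -6 + 6 = 0 — confirming B is simple. So B^2 = -9.
Answer: rotation, certificate B^2 = -9. The class reads off the invariant scalar -9 directly.


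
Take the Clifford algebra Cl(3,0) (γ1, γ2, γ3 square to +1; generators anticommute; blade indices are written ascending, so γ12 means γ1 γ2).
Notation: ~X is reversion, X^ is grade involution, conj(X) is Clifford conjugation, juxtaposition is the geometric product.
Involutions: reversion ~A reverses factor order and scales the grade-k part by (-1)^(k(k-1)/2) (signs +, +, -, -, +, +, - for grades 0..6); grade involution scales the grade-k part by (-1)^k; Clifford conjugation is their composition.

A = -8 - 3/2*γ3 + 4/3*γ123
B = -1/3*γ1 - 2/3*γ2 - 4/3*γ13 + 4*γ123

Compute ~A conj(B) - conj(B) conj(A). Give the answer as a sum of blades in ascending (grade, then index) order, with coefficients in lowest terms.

first term: 16/3 - 2/3*γ1 - 64/9*γ2 - 6*γ12 - 167/18*γ13 + 5/9*γ23 - 32*γ123
second term: -16/3 - 2/3*γ1 - 32/9*γ2 + 6*γ12 - 199/18*γ13 + 13/9*γ23 - 32*γ123
Answer: 32/3 - 32/9*γ2 - 12*γ12 + 16/9*γ13 - 8/9*γ23


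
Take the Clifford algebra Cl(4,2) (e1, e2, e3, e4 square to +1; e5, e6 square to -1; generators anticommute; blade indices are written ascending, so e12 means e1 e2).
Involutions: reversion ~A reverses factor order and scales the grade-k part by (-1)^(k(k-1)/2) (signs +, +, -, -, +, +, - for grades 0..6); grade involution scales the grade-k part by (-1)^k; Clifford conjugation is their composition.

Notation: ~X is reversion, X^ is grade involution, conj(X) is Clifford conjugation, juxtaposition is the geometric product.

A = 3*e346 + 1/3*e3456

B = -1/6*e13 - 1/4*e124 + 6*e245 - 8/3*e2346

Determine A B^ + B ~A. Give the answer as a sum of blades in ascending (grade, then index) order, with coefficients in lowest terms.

first term: 8*e2 - 8/9*e25 + 1/2*e146 - 2*e236 - 3/4*e1236 + 1/18*e1456 + 18*e2356 + 1/12*e12356
second term: 8*e2 + 8/9*e25 + 1/2*e146 + 2*e236 - 3/4*e1236 - 1/18*e1456 + 18*e2356 + 1/12*e12356
Answer: 16*e2 + e146 - 3/2*e1236 + 36*e2356 + 1/6*e12356


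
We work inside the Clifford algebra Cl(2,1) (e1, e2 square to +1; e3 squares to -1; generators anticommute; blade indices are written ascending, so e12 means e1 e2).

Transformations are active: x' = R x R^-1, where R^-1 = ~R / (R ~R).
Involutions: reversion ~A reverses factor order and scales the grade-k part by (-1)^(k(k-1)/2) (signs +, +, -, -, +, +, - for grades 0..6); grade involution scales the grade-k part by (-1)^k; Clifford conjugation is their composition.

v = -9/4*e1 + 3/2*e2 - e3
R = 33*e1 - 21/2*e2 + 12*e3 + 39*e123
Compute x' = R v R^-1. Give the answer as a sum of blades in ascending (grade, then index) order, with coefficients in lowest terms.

~R = 33*e1 - 21/2*e2 + 12*e3 - 39*e123, and R ~R = -1863/4, so R^-1 = ~R / (-1863/4).
R v = -78 + 519/8*e12 - 129/2*e13 - 381/4*e23
Answer: -731/276*e1 + 2395/414*e2 - 1210/207*e3


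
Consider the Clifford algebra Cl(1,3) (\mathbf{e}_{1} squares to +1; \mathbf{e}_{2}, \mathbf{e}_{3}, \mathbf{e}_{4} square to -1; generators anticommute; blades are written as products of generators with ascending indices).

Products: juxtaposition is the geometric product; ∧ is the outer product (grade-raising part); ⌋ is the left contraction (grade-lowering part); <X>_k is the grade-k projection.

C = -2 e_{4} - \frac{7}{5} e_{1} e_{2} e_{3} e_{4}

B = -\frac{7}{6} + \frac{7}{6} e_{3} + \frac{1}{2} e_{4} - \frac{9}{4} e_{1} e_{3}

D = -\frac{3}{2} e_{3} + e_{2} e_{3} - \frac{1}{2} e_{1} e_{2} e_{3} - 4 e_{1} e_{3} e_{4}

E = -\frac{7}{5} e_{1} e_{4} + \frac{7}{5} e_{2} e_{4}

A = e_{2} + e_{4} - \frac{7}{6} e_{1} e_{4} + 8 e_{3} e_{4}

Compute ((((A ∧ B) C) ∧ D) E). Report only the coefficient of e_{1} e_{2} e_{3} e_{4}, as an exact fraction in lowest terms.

step 1: -\frac{7}{6} e_{2} - \frac{7}{6} e_{4} + \frac{49}{36} e_{1} e_{4} + \frac{7}{6} e_{2} e_{3} + \frac{1}{2} e_{2} e_{4} - \frac{21}{2} e_{3} e_{4} + \frac{9}{4} e_{1} e_{2} e_{3} - \frac{8}{9} e_{1} e_{3} e_{4}
step 2: -\frac{7}{3} + \frac{49}{18} e_{1} - \frac{11}{45} e_{2} - 21 e_{3} + \frac{63}{20} e_{4} - \frac{147}{10} e_{1} e_{2} - \frac{223}{90} e_{1} e_{3} + \frac{49}{30} e_{1} e_{4} - \frac{343}{180} e_{2} e_{3} + \frac{7}{3} e_{2} e_{4} + \frac{49}{30} e_{1} e_{2} e_{3} + \frac{49}{30} e_{1} e_{3} e_{4} - \frac{7}{3} e_{2} e_{3} e_{4} - \frac{9}{2} e_{1} e_{2} e_{3} e_{4}
step 3: \frac{7}{2} e_{3} - \frac{49}{12} e_{1} e_{3} - \frac{59}{30} e_{2} e_{3} + \frac{189}{40} e_{3} e_{4} + \frac{4669}{180} e_{1} e_{2} e_{3} + \frac{707}{60} e_{1} e_{3} e_{4} + \frac{133}{20} e_{2} e_{3} e_{4} + \frac{803}{360} e_{1} e_{2} e_{3} e_{4}
step 4: \frac{3871}{150} e_{3} + \frac{2191}{225} e_{1} e_{3} - \frac{2191}{225} e_{2} e_{3} - \frac{847}{100} e_{3} e_{4} - \frac{3871}{150} e_{1} e_{2} e_{3} + \frac{37093}{900} e_{1} e_{3} e_{4} - \frac{37093}{900} e_{2} e_{3} e_{4} + \frac{847}{100} e_{1} e_{2} e_{3} e_{4}
Answer: \frac{847}{100}


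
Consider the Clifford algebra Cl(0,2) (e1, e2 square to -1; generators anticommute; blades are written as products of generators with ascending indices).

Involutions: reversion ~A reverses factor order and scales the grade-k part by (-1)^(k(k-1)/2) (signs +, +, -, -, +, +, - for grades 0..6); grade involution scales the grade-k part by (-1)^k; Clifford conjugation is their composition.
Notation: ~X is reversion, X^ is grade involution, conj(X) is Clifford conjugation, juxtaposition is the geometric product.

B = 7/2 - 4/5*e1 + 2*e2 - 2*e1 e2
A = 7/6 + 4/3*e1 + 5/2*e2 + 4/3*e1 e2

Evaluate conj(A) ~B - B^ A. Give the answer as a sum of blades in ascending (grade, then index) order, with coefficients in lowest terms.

first term: 641/60 - 119/15*e1 - 161/60*e2 - 7*e1 e2
second term: 641/60 + 119/15*e1 + 161/60*e2 + 7*e1 e2
Answer: -238/15*e1 - 161/30*e2 - 14*e1 e2


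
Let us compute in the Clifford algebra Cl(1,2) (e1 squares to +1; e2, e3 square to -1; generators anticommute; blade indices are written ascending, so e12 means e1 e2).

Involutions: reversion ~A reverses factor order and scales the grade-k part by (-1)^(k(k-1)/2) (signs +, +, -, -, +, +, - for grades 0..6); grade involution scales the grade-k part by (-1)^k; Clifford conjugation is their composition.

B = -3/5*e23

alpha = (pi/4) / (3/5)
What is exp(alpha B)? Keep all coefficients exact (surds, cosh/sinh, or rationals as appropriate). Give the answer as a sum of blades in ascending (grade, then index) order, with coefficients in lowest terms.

B^2 = (-3/5)^2*(e23)^2 = 9/25*(-1) = -9/25 (a basis 2-blade squares to minus the product of its generators' squares).
B^2 = -9/25 — the negative square puts this in the circular regime; l = 3/5, alpha*l = pi/4, so exp(alpha B) = cos(pi/4) + (sin(pi/4)/(3/5))*B = sqrt(2)/2 + (5*sqrt(2)/6)*B.
Answer: sqrt(2)/2 - sqrt(2)/2*e23


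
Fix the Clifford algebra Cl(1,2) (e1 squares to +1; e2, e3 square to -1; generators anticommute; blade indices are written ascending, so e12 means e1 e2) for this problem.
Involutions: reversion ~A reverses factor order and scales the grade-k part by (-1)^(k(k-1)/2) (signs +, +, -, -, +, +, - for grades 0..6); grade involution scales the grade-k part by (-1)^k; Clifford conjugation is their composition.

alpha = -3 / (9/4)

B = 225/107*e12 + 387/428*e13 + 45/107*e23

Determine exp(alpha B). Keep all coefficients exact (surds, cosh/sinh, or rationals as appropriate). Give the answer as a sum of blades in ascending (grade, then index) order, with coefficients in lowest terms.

B^2 term by term: the squares give (225/107)^2*(e12)^2 + (387/428)^2*(e13)^2 + (45/107)^2*(e23)^2 = 50625/11449*(+1) + 149769/183184*(+1) + 2025/11449*(-1) = 81/16 (each basis 2-blade squares to minus the product of its generators' squares); cross terms between blades sharing an index anticommute and cancel. So B^2 = 81/16.
B^2 = 81/16 — B^2 > 0, so the exponential closes hyperbolically: l = 9/4, alpha*l = -3, so exp(alpha B) = cosh(-3) + (sinh(-3)/(9/4))*B = cosh(3) + (-4*sinh(3)/9)*B.
Answer: cosh(3) - 100*sinh(3)/107*e12 - 43*sinh(3)/107*e13 - 20*sinh(3)/107*e23


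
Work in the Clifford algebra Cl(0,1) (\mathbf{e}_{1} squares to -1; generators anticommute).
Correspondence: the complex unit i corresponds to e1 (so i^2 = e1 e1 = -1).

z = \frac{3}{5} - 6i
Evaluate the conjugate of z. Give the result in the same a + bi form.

In blades: z = \frac{3}{5} - 6 e_{1}.
Conjugation here is Clifford conjugation: the scalar is fixed and the grade-1 and grade-2 blades all flip sign, giving \frac{3}{5} + 6 e_{1}; translating back:
Answer: \frac{3}{5} + 6i


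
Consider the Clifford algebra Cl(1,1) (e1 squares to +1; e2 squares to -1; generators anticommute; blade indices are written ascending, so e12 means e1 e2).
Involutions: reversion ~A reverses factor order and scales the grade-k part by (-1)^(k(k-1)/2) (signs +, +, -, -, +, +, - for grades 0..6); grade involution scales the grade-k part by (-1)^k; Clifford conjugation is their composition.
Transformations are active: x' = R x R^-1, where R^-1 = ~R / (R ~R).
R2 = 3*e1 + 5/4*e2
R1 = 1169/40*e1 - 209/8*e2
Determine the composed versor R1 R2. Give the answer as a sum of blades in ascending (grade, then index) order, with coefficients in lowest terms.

Distribute over the terms of R1 (each basis-blade product reordered to ascending indices, repeated generators contracted through their squares):
(1169/40*e1) R2 = 3507/40 + 1169/32*e12
(-209/8*e2) R2 = 1045/32 + 627/8*e12
Summing the partial products and collecting blades:
Answer: 19253/160 + 3677/32*e12


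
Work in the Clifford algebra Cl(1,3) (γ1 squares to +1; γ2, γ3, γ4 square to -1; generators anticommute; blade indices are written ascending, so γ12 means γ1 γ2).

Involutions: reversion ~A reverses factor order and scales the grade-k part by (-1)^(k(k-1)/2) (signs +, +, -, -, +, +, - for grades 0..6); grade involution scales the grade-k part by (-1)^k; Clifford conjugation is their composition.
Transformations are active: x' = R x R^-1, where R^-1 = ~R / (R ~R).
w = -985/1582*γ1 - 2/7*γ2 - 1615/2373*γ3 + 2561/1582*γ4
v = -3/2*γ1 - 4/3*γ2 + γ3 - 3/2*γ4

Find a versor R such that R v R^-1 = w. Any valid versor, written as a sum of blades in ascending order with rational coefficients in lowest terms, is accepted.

Here q(v) = q(w) = -25/9; the classical choice R = v + w = -1679/791*γ1 - 34/21*γ2 + 758/2373*γ3 + 94/791*γ4 then realises v -> w under the sandwich.
Answer: -1679/791*γ1 - 34/21*γ2 + 758/2373*γ3 + 94/791*γ4


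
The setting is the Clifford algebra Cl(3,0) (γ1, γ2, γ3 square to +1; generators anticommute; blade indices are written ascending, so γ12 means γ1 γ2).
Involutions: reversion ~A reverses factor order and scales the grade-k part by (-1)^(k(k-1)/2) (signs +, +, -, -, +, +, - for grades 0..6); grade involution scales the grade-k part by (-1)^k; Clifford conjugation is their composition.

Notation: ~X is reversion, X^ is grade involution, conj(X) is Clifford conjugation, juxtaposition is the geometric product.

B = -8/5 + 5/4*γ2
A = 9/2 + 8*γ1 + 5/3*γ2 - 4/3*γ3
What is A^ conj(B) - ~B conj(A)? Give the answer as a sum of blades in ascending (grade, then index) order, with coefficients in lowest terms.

first term: -307/60 + 64/5*γ1 - 71/24*γ2 - 32/15*γ3 + 10*γ12 + 5/3*γ23
second term: -557/60 + 64/5*γ1 + 199/24*γ2 - 32/15*γ3 + 10*γ12 + 5/3*γ23
Answer: 25/6 - 45/4*γ2


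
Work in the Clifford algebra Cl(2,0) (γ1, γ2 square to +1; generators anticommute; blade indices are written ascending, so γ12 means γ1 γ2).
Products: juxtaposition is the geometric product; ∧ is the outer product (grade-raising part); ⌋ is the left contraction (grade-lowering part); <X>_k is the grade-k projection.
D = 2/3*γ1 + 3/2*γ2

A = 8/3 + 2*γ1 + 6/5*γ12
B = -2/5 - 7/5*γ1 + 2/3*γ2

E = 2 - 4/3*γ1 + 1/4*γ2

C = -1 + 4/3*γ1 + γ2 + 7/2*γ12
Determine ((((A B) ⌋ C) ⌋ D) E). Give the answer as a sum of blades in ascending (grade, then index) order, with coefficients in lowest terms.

step 1: -58/15 - 56/15*γ1 + 778/225*γ2 + 64/75*γ12
step 2: -16/25 - 3883/225*γ1 - 254/15*γ2 - 203/15*γ12
step 3: -24911/675 - 32/75*γ1 - 24/25*γ2
step 4: -1984/27 + 97916/2025*γ1 - 6019/540*γ2 - 104/75*γ12
Answer: -1984/27 + 97916/2025*γ1 - 6019/540*γ2 - 104/75*γ12


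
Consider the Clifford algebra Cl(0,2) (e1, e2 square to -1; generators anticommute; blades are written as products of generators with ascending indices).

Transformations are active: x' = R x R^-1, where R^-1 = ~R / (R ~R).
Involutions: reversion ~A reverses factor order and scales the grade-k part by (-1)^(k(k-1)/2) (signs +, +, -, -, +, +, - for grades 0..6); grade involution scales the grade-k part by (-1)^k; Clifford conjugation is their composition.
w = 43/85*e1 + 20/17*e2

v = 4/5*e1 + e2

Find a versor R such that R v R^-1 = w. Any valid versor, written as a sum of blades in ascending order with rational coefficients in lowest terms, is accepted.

The midline construction: v and w both square to -41/25, so reflecting in their sum 111/85*e1 + 37/17*e2 exchanges them.
Answer: 111/85*e1 + 37/17*e2


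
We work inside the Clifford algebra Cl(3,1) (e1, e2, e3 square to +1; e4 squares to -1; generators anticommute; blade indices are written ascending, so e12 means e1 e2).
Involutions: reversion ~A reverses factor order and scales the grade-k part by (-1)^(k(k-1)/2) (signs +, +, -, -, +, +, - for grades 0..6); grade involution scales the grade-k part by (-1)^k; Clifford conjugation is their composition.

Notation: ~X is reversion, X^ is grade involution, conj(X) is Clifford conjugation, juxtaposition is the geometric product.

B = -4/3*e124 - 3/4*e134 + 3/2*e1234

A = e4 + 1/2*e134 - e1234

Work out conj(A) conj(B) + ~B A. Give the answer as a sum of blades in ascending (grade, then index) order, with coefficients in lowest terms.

first term: 9/8 + 4/3*e3 - 4/3*e12 - 3/4*e13 + 2/3*e23 - 3/2*e123
second term: 15/8 - 3/2*e2 + 4/3*e3 - 4/3*e12 - 3/4*e13 + 2/3*e23 - 3/2*e123
Answer: 3 - 3/2*e2 + 8/3*e3 - 8/3*e12 - 3/2*e13 + 4/3*e23 - 3*e123


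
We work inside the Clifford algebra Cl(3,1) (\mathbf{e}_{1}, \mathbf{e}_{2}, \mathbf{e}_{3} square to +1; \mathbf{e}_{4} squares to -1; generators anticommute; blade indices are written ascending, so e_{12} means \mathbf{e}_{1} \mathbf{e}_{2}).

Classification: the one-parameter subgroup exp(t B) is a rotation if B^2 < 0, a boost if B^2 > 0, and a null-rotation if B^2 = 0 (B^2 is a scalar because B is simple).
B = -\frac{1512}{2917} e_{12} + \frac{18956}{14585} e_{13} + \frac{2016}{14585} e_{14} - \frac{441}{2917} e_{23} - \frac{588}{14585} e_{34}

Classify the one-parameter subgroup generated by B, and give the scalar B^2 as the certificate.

B^2 term by term: the squares give (-\frac{1512}{2917})^2*(e_{12})^2 + (\frac{18956}{14585})^2*(e_{13})^2 + (\frac{2016}{14585})^2*(e_{14})^2 + (-\frac{441}{2917})^2*(e_{23})^2 + (-\frac{588}{14585})^2*(e_{34})^2 = \frac{2286144}{8508889}*(-1) + \frac{359329936}{212722225}*(-1) + \frac{4064256}{212722225}*(+1) + \frac{194481}{8508889}*(-1) + \frac{345744}{212722225}*(+1) = -\frac{49}{25} (each basis 2-blade squares to minus the product of its generators' squares); cross terms between blades sharing an index anticommute and cancel; the commuting (index-disjoint) pairs give grade-4 terms 2*c*c'*(blade product), which cancel blade by blade — e_{1234}: \frac{1778112}{42544445} - \frac{1778112}{42544445} = 0 — confirming B is simple. So B^2 = -\frac{49}{25}.
Answer: rotation, certificate B^2 = -\frac{49}{25}. The class reads off the invariant scalar -\frac{49}{25} directly.


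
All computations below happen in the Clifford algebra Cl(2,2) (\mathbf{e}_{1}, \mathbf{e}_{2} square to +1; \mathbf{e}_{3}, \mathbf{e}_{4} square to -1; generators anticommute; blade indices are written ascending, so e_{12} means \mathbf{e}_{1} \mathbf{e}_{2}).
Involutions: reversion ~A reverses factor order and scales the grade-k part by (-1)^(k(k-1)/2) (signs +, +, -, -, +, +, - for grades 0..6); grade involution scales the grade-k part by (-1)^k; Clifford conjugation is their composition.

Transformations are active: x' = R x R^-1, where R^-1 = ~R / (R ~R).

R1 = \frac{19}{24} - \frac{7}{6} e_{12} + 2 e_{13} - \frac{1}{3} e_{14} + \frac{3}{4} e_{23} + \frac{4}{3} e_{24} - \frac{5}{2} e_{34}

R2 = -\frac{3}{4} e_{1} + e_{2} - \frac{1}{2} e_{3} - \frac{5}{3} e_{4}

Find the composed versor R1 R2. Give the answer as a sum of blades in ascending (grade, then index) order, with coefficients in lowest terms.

Distribute over the terms of R2 (each basis-blade product reordered to ascending indices, repeated generators contracted through their squares):
R1 (-\frac{3}{4} e_{1}) = -\frac{19}{32} e_{1} - \frac{7}{8} e_{2} + \frac{3}{2} e_{3} - \frac{1}{4} e_{4} - \frac{9}{16} e_{123} - e_{124} + \frac{15}{8} e_{134}
R1 (e_{2}) = -\frac{7}{6} e_{1} + \frac{19}{24} e_{2} - \frac{3}{4} e_{3} - \frac{4}{3} e_{4} - 2 e_{123} + \frac{1}{3} e_{124} - \frac{5}{2} e_{234}
R1 (-\frac{1}{2} e_{3}) = e_{1} + \frac{3}{8} e_{2} - \frac{19}{48} e_{3} + \frac{5}{4} e_{4} + \frac{7}{12} e_{123} - \frac{1}{6} e_{134} + \frac{2}{3} e_{234}
R1 (-\frac{5}{3} e_{4}) = -\frac{5}{9} e_{1} + \frac{20}{9} e_{2} - \frac{25}{6} e_{3} - \frac{95}{72} e_{4} + \frac{35}{18} e_{124} - \frac{10}{3} e_{134} - \frac{5}{4} e_{234}
Summing the partial products and collecting blades:
Answer: -\frac{379}{288} e_{1} + \frac{181}{72} e_{2} - \frac{61}{16} e_{3} - \frac{119}{72} e_{4} - \frac{95}{48} e_{123} + \frac{23}{18} e_{124} - \frac{13}{8} e_{134} - \frac{37}{12} e_{234}


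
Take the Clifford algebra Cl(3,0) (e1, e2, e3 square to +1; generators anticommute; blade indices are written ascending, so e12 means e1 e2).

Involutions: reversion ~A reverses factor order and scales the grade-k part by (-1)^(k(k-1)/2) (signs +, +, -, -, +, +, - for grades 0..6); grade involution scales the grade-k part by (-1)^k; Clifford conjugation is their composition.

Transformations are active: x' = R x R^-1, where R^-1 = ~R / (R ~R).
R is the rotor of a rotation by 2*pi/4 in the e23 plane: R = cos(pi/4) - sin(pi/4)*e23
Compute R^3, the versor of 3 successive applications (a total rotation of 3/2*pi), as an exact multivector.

Rotor phase runs at HALF the rotation angle; powers of one rotor simply add phase, so after 3 steps in e23 the phase is 3*pi/4 = 3*pi/4 and R^3 = cos(3*pi/4) - sin(3*pi/4)*e23.
cos(3*pi/4) = -sqrt(2)/2 and sin(3*pi/4) = sqrt(2)/2, so R^3 = -sqrt(2)/2 - sqrt(2)/2*e23. The net rotation is 3/2*pi; the rotor keeps the half-angle phase exactly.
Answer: -sqrt(2)/2 - sqrt(2)/2*e23


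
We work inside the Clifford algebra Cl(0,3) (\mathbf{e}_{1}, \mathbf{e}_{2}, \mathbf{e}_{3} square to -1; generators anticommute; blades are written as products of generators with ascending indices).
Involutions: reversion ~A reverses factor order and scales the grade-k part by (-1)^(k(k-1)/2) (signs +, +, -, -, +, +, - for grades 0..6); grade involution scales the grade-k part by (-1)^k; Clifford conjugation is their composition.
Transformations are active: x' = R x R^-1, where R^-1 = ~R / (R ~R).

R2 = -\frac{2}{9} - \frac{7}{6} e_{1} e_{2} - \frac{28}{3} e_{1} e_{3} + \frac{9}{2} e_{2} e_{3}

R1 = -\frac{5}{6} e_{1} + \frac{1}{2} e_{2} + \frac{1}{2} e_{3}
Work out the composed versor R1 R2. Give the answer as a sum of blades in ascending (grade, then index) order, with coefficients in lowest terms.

Distribute over the terms of R1 (each basis-blade product reordered to ascending indices, repeated generators contracted through their squares):
(-\frac{5}{6} e_{1}) R2 = \frac{5}{27} e_{1} - \frac{35}{36} e_{2} - \frac{70}{9} e_{3} - \frac{15}{4} e_{1} e_{2} e_{3}
(\frac{1}{2} e_{2}) R2 = -\frac{7}{12} e_{1} - \frac{1}{9} e_{2} - \frac{9}{4} e_{3} + \frac{14}{3} e_{1} e_{2} e_{3}
(\frac{1}{2} e_{3}) R2 = -\frac{14}{3} e_{1} + \frac{9}{4} e_{2} - \frac{1}{9} e_{3} - \frac{7}{12} e_{1} e_{2} e_{3}
Summing the partial products and collecting blades:
Answer: -\frac{547}{108} e_{1} + \frac{7}{6} e_{2} - \frac{365}{36} e_{3} + \frac{1}{3} e_{1} e_{2} e_{3}


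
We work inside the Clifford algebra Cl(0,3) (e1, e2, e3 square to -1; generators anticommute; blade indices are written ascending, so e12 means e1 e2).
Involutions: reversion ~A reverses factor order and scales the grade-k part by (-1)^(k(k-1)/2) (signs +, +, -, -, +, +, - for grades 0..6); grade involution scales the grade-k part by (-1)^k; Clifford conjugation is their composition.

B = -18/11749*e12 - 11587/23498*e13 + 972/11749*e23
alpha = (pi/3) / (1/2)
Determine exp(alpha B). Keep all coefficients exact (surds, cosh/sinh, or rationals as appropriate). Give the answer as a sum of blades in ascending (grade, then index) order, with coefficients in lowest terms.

B^2 term by term: the squares give (-18/11749)^2*(e12)^2 + (-11587/23498)^2*(e13)^2 + (972/11749)^2*(e23)^2 = 324/138039001*(-1) + 134258569/552156004*(-1) + 944784/138039001*(-1) = -1/4 (each basis 2-blade squares to minus the product of its generators' squares); cross terms between blades sharing an index anticommute and cancel. So B^2 = -1/4.
B^2 = -1/4 — the negative square puts this in the circular regime; l = 1/2, alpha*l = pi/3, so exp(alpha B) = cos(pi/3) + (sin(pi/3)/(1/2))*B = 1/2 + (sqrt(3))*B.
Answer: 1/2 - 18*sqrt(3)/11749*e12 - 11587*sqrt(3)/23498*e13 + 972*sqrt(3)/11749*e23


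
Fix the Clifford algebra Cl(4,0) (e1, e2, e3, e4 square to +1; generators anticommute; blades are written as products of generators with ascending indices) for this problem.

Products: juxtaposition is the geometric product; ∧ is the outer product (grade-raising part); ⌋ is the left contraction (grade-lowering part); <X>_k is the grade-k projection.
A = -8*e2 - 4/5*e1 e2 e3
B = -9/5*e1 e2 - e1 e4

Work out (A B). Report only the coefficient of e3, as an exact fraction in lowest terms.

step 1: -72/5*e1 - 36/25*e3 - 8*e1 e2 e4 + 4/5*e2 e3 e4
Answer: -36/25


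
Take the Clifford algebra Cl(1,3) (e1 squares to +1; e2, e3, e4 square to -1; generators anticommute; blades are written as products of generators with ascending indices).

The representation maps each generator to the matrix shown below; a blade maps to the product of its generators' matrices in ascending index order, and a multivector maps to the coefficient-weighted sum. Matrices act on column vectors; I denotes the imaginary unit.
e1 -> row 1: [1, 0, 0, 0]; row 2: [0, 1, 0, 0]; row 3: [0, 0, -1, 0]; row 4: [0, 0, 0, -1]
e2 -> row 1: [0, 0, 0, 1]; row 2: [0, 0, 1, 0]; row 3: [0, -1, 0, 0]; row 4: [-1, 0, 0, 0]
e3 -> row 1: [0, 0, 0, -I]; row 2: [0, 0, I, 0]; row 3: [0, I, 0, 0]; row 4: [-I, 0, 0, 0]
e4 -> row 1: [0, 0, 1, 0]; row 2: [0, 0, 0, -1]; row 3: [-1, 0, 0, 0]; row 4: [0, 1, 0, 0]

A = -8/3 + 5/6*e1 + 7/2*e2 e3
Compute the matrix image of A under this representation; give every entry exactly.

Bivector images (products of the table entries): rho(e2 e3) = rho(e2)rho(e3) = row 1: [-I, 0, 0, 0]; row 2: [0, I, 0, 0]; row 3: [0, 0, -I, 0]; row 4: [0, 0, 0, I].
M = (-8/3)*1 + (5/6)*rho(e1) + (7/2)*rho(e2 e3), summed entrywise (1 is the identity matrix):
Answer: row 1: [-11/6 - 7*I/2, 0, 0, 0]; row 2: [0, -11/6 + 7*I/2, 0, 0]; row 3: [0, 0, -7/2 - 7*I/2, 0]; row 4: [0, 0, 0, -7/2 + 7*I/2]


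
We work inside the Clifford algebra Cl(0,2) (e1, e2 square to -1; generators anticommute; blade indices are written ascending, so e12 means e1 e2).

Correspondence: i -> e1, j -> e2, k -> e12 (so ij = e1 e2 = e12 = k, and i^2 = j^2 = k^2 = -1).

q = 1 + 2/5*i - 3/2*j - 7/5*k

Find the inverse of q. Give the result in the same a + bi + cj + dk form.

In blades: q = 1 + 2/5*e1 - 3/2*e2 - 7/5*e12.
With qbar = 1 - 2/5*e1 + 3/2*e2 + 7/5*e12 (scalar fixed, mapped units negated), q qbar = 537/100 (the sum of squared coefficients), so q^-1 = qbar / (537/100) = 100/537 - 40/537*e1 + 50/179*e2 + 140/537*e12; translating back:
Answer: 100/537 - 40/537*i + 50/179*j + 140/537*k


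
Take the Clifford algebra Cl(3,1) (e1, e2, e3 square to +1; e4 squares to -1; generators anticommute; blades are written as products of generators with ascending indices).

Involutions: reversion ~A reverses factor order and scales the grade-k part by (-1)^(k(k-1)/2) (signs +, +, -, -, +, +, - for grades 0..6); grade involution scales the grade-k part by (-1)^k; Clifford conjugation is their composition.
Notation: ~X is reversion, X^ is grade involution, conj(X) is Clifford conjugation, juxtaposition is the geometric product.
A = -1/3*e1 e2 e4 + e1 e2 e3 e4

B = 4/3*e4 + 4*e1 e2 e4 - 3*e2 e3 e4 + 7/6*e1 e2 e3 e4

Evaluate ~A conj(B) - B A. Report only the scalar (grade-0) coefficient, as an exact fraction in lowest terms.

first term: 1/6 - 3*e1 + 65/18*e3 + 4/9*e1 e2 + e1 e3 + 4/3*e1 e2 e3
second term: -5/2 + 3*e1 - 79/18*e3 + 4/9*e1 e2 + e1 e3 + 4/3*e1 e2 e3
Answer: 8/3


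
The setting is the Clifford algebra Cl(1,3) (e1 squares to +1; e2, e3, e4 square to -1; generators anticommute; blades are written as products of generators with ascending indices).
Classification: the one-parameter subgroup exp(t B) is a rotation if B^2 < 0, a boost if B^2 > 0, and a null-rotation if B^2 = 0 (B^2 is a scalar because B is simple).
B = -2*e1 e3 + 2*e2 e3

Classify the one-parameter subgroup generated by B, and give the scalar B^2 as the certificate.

B^2 term by term: the squares give (-2)^2*(e1 e3)^2 + (2)^2*(e2 e3)^2 = 4*(+1) + 4*(-1) = 0 (each basis 2-blade squares to minus the product of its generators' squares); cross terms between blades sharing an index anticommute and cancel. So B^2 = 0.
Answer: null-rotation, certificate B^2 = 0. The scalar 0 is the complete invariant here: its sign names the subgroup type.


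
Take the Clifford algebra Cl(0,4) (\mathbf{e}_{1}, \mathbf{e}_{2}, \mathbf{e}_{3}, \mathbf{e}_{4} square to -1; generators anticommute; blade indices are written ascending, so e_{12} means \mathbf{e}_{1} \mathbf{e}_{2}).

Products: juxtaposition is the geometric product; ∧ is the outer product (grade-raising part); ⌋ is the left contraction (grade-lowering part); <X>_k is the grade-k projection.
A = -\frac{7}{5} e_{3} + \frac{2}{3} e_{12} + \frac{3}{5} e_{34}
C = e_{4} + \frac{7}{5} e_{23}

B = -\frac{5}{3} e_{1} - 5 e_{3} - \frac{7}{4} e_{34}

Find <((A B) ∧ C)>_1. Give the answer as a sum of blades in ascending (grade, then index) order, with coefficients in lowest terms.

step 1: -\frac{119}{20} - \frac{10}{9} e_{2} - \frac{109}{20} e_{4} - \frac{7}{3} e_{13} - \frac{10}{3} e_{123} - e_{134} - \frac{7}{6} e_{1234}
step 2: -\frac{119}{20} e_{4} - \frac{833}{100} e_{23} - \frac{10}{9} e_{24} - \frac{7}{3} e_{134} - \frac{763}{100} e_{234} - \frac{10}{3} e_{1234}
step 3: -\frac{119}{20} e_{4}
Answer: -\frac{119}{20} e_{4}


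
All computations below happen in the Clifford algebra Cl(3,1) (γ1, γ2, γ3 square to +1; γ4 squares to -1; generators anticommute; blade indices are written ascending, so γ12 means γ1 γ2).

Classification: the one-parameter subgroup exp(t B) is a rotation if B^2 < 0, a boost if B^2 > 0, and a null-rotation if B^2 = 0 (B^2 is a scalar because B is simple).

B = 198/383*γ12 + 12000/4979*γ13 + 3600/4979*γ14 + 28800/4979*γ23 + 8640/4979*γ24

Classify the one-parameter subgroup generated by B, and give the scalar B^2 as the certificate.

B^2 term by term: the squares give (198/383)^2*(γ12)^2 + (12000/4979)^2*(γ13)^2 + (3600/4979)^2*(γ14)^2 + (28800/4979)^2*(γ23)^2 + (8640/4979)^2*(γ24)^2 = 39204/146689*(-1) + 144000000/24790441*(-1) + 12960000/24790441*(+1) + 829440000/24790441*(-1) + 74649600/24790441*(+1) = -36 (each basis 2-blade squares to minus the product of its generators' squares); cross terms between blades sharing an index anticommute and cancel; the commuting (index-disjoint) pairs give grade-4 terms 2*c*c'*(blade product), which cancel blade by blade — γ1234: -207360000/24790441 + 207360000/24790441 = 0 — confirming B is simple. So B^2 = -36.
Answer: rotation, certificate B^2 = -36. Key observation: B^2 = -36 is a conjugation invariant, so its sign decides the class regardless of the surface form of B.


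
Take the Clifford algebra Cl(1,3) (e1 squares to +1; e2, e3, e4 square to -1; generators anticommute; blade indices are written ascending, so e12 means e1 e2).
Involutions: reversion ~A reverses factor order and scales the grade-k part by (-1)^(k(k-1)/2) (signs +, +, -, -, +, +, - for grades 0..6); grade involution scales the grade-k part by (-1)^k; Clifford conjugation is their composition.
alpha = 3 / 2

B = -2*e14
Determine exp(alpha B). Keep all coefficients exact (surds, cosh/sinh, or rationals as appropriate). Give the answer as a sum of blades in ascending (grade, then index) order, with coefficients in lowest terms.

B^2 = (-2)^2*(e14)^2 = 4*(+1) = 4 (a basis 2-blade squares to minus the product of its generators' squares).
B^2 = 4 — the series telescopes hyperbolically here: l = 2, alpha*l = 3, so exp(alpha B) = cosh(3) + (sinh(3)/2)*B = cosh(3) + (sinh(3)/2)*B.
Answer: cosh(3) - sinh(3)*e14


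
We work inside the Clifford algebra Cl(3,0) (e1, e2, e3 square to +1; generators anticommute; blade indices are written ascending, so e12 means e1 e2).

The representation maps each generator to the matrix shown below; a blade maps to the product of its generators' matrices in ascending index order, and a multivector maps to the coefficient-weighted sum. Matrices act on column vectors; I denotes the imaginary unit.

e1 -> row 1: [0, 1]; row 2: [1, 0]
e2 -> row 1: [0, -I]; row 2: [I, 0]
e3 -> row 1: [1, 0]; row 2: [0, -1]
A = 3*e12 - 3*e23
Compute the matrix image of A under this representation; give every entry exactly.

Bivector images (products of the table entries): rho(e12) = rho(e1)rho(e2) = row 1: [I, 0]; row 2: [0, -I]; rho(e23) = rho(e2)rho(e3) = row 1: [0, I]; row 2: [I, 0].
M = (3)*rho(e12) + (-3)*rho(e23), summed entrywise:
Answer: row 1: [3*I, -3*I]; row 2: [-3*I, -3*I]


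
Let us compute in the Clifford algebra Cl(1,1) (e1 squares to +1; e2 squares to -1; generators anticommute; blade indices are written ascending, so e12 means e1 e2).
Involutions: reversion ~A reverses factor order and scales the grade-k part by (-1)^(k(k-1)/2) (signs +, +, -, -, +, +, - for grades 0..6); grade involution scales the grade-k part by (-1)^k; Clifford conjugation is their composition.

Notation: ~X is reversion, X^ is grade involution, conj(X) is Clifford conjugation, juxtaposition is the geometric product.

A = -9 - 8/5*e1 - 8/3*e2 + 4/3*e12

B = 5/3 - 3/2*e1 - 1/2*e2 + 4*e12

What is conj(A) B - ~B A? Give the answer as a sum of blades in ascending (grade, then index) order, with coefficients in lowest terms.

first term: -107/5 + 157/6*e1 + 1201/90*e2 - 1576/45*e12
second term: -289/15 - 1/2*e1 - 751/90*e2 + 1864/45*e12
Answer: -32/15 + 80/3*e1 + 976/45*e2 - 688/9*e12


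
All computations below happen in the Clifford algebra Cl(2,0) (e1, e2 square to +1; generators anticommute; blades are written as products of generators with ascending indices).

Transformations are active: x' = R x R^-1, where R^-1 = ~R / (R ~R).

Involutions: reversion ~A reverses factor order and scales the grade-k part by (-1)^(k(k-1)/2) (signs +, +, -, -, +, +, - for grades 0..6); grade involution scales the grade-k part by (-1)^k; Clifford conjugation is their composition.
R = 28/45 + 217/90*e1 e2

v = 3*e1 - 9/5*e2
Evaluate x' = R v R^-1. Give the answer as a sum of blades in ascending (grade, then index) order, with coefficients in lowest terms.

~R = 28/45 - 217/90*e1 e2, and R ~R = 2009/324, so R^-1 = ~R / (2009/324).
R v = -371/150*e1 - 1253/150*e2
Answer: -17919/5125*e1 + 633/5125*e2


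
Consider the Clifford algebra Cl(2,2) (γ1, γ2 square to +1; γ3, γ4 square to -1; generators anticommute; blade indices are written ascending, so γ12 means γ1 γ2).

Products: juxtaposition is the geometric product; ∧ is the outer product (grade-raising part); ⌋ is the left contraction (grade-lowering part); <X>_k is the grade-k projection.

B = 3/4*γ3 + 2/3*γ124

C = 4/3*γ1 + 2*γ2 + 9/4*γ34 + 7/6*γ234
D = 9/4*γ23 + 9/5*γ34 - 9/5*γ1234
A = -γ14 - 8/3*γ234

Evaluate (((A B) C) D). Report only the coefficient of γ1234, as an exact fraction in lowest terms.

step 1: 2/3*γ2 - 16/9*γ13 - 2*γ24 + 3/4*γ134
step 2: 4/3 - 27/16*γ1 + 127/27*γ3 + 4*γ4 - 127/72*γ12 + 4*γ14 - 9/2*γ23 + 16/9*γ34 + 32/9*γ123 - 128/27*γ124 + 3/2*γ234 + 3/2*γ1234
step 3: -641/40 + 53/10*γ1 + 473/60*γ2 - 4/3*γ3 - 1379/120*γ4 + 1/2*γ12 + 517/160*γ13 + 459/40*γ14 - 21/5*γ23 + 121/10*γ24 - 31/40*γ34 - 18749/960*γ123 + 31/15*γ124 - 3289/240*γ134 + 963/80*γ234 + 137/40*γ1234
Answer: 137/40


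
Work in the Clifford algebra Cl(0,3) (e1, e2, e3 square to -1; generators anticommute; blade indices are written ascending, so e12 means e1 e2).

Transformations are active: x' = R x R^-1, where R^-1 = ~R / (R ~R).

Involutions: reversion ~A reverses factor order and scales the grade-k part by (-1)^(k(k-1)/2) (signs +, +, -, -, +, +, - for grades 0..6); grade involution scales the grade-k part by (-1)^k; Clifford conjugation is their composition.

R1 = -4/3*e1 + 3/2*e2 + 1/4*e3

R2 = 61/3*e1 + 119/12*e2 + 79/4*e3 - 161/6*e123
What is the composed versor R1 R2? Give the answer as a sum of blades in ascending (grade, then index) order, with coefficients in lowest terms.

Distribute over the terms of R1 (each basis-blade product reordered to ascending indices, repeated generators contracted through their squares):
(-4/3*e1) R2 = 244/9 - 119/9*e12 - 79/3*e13 - 322/9*e23
(3/2*e2) R2 = -119/8 - 61/2*e12 - 161/4*e13 + 237/8*e23
(1/4*e3) R2 = -79/16 + 161/24*e12 - 61/12*e13 - 119/48*e23
Summing the partial products and collecting blades:
Answer: 1051/144 - 2665/72*e12 - 215/3*e13 - 1243/144*e23


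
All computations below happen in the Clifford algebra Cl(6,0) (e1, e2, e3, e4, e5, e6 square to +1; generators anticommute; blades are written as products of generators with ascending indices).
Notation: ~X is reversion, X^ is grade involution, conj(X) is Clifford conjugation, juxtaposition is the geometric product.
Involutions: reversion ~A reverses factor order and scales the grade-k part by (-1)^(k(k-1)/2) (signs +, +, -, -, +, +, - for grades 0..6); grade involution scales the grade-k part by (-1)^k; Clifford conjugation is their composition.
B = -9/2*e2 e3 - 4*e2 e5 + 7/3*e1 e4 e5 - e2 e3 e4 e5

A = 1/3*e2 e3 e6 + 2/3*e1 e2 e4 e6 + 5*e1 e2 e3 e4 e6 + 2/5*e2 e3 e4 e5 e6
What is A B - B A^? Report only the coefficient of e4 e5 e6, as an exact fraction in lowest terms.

first term: 11/10*e6 + 45/2*e1 e4 e6 + 5*e1 e5 e6 - 14/9*e2 e5 e6 + 8/5*e3 e4 e6 + 4/3*e3 e5 e6 + 32/15*e4 e5 e6 + 14/15*e1 e2 e3 e6 - 3*e1 e3 e4 e6 - 2/3*e1 e3 e5 e6 + 8/3*e1 e4 e5 e6 + 35/3*e2 e3 e5 e6 - 20*e1 e3 e4 e5 e6 - 7/9*e1 e2 e3 e4 e5 e6
second term: -11/10*e6 - 45/2*e1 e4 e6 + 5*e1 e5 e6 - 14/9*e2 e5 e6 - 8/5*e3 e4 e6 + 4/3*e3 e5 e6 - 32/15*e4 e5 e6 + 14/15*e1 e2 e3 e6 + 3*e1 e3 e4 e6 - 2/3*e1 e3 e5 e6 - 8/3*e1 e4 e5 e6 + 35/3*e2 e3 e5 e6 - 20*e1 e3 e4 e5 e6 - 7/9*e1 e2 e3 e4 e5 e6
Answer: 64/15


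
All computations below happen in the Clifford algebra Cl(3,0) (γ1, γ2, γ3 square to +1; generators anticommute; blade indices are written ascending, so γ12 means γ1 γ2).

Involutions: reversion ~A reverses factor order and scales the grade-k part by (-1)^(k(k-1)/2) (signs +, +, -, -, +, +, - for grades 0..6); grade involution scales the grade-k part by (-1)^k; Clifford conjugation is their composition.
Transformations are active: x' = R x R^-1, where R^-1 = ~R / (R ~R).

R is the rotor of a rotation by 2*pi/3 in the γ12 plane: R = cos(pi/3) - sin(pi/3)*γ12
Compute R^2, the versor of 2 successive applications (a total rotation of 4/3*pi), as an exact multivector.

Half-angle bookkeeping: 2 applications in γ12 add up to rotor phase 2*pi/3 = 2*pi/3, so R^2 = cos(2*pi/3) - sin(2*pi/3)*γ12.
cos(2*pi/3) = -1/2 and sin(2*pi/3) = sqrt(3)/2, so R^2 = -1/2 - sqrt(3)/2*γ12. The net rotation is 4/3*pi; the rotor keeps the half-angle phase exactly.
Answer: -1/2 - sqrt(3)/2*γ12


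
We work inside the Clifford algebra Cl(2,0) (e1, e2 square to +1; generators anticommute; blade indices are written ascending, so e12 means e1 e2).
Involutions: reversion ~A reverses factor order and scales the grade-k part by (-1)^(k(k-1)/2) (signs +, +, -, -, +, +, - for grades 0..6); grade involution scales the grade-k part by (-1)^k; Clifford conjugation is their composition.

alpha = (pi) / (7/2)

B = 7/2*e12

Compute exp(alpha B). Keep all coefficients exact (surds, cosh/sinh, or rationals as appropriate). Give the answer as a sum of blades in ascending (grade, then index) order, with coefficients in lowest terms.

B^2 = (7/2)^2*(e12)^2 = 49/4*(-1) = -49/4 (a basis 2-blade squares to minus the product of its generators' squares).
B^2 = -49/4 — a negative square means the series sums to a rotation: l = 7/2, alpha*l = pi, so exp(alpha B) = cos(pi) + (sin(pi)/(7/2))*B = -1 + (0)*B.
Answer: -1
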